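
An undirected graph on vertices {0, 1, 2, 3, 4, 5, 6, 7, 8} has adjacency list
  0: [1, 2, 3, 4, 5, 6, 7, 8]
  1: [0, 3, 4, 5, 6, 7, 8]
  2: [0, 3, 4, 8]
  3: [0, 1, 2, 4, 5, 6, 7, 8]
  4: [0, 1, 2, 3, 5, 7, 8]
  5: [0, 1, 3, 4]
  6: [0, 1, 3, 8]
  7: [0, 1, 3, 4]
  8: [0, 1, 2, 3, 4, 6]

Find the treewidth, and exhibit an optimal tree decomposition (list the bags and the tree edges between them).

The largest bag has 5 vertices, giving width 4; this decomposition certifies tw(G) ≤ 4. Conversely, {0, 1, 3, 4, 8} is a clique of size 5, and the vertices of any clique must share a bag in every tree decomposition; so some bag has ≥ 5 vertices and tw(G) ≥ 4. Hence tw(G) = 4 exactly.

Treewidth 4.
One such decomposition:
Bags: B1 = {0, 1, 3, 4, 7}  B2 = {0, 1, 3, 4, 8}  B3 = {0, 1, 3, 6, 8}  B4 = {0, 2, 3, 4, 8}  B5 = {0, 1, 3, 4, 5}
Tree: B1–B2, B2–B3, B2–B4, B2–B5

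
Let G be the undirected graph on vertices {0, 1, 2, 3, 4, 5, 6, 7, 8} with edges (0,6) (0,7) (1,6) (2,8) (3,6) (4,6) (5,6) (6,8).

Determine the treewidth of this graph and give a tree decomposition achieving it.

Every bag has size at most 2, so the width is 2 − 1 = 1 and tw(G) ≤ 1. G has an edge, so its treewidth is at least 1. Combining the bounds, tw(G) = 1.

Treewidth 1.
Bags: B1 = {1, 6}  B2 = {6, 8}  B3 = {5, 6}  B4 = {0, 6}  B5 = {2, 8}  B6 = {3, 6}  B7 = {0, 7}  B8 = {4, 6}
Tree: B1–B2, B2–B3, B3–B4, B2–B5, B1–B6, B4–B7, B6–B8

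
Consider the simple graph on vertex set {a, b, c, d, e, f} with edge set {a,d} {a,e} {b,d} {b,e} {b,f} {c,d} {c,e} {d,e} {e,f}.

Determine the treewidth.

2

A width-2 tree decomposition is:
Bags: B1 = {a, d, e}  B2 = {b, d, e}  B3 = {b, e, f}  B4 = {c, d, e}
Tree: B1–B2, B2–B3, B2–B4
The largest bag has 3 vertices, giving width 2; this decomposition certifies tw(G) ≤ 2. Conversely, {c, d, e} is a clique of size 3, and the vertices of any clique must share a bag in every tree decomposition; so some bag has ≥ 3 vertices and tw(G) ≥ 2. The upper and lower bounds meet at 2, so that is the treewidth.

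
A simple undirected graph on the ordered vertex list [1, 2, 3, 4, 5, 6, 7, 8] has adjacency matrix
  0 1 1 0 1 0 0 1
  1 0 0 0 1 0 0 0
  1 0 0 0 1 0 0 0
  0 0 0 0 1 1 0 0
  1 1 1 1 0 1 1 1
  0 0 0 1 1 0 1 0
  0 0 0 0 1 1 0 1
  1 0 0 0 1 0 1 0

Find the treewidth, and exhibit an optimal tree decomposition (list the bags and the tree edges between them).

Treewidth 2.
Bags: B1 = {5, 7, 8}  B2 = {5, 6, 7}  B3 = {1, 5, 8}  B4 = {1, 3, 5}  B5 = {1, 2, 5}  B6 = {4, 5, 6}
Tree: B1–B2, B1–B3, B3–B4, B3–B5, B2–B6

Every bag has size at most 3, so the width is 3 − 1 = 2 and tw(G) ≤ 2. For the lower bound, the 3 vertices {1, 5, 8} are pairwise adjacent, and any tree decomposition puts a clique entirely inside one bag — forcing width ≥ 2. Combining the bounds, tw(G) = 2.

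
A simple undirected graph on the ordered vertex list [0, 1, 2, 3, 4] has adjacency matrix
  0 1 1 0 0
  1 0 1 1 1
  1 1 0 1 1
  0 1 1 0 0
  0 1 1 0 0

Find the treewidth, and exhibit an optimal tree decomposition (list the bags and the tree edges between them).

Each bag holds 3 vertices, so the decomposition has width 2, which upper-bounds the treewidth. For the lower bound, the 3 vertices {0, 1, 2} are pairwise adjacent, and any tree decomposition puts a clique entirely inside one bag — forcing width ≥ 2. Therefore the treewidth is 2.

Treewidth 2.
Bags: B1 = {0, 1, 2}  B2 = {1, 2, 4}  B3 = {1, 2, 3}
Tree: B1–B2, B2–B3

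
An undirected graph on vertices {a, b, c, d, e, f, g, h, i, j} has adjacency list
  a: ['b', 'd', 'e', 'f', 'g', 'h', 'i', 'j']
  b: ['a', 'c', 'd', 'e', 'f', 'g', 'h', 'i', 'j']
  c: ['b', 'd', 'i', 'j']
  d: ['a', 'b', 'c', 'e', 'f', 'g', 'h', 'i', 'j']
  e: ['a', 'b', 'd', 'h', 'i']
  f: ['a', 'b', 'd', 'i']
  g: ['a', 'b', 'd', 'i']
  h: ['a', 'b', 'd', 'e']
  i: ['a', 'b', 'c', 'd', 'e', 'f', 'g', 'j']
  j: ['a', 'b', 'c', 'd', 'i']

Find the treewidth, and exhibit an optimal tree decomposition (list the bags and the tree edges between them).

Treewidth 4.
One optimal decomposition is:
Bags: B1 = {a, b, d, e, i}  B2 = {a, b, d, f, i}  B3 = {a, b, d, i, j}  B4 = {b, c, d, i, j}  B5 = {a, b, d, e, h}  B6 = {a, b, d, g, i}
Tree: B1–B2, B2–B3, B3–B4, B1–B5, B3–B6

The largest bag has 5 vertices, giving width 4; this decomposition certifies tw(G) ≤ 4. On the other hand G contains the 5-clique {a, b, d, e, h}. A clique must lie in a single bag of any decomposition, so no decomposition can have width below 4. The upper and lower bounds meet at 4, so that is the treewidth.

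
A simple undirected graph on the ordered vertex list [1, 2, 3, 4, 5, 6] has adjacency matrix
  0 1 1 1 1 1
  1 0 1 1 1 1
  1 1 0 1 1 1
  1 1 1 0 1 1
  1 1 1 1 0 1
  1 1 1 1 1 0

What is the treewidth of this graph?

A width-5 tree decomposition is:
Bags: B1 = {1, 2, 3, 4, 5, 6}
Tree: (single bag)
A single bag containing all 6 vertices is trivially a valid decomposition of width 5. Conversely, {1, 2, 3, 4, 5, 6} is a clique of size 6, and the vertices of any clique must share a bag in every tree decomposition; so some bag has ≥ 6 vertices and tw(G) ≥ 5. Therefore the treewidth is 5.

5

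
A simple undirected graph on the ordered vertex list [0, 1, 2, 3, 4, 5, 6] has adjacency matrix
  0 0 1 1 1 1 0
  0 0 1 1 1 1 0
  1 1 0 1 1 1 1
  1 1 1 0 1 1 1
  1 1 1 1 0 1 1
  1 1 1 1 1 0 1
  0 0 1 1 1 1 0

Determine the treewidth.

4

A width-4 tree decomposition is:
Bags: B1 = {2, 3, 4, 5, 6}  B2 = {1, 2, 3, 4, 5}  B3 = {0, 2, 3, 4, 5}
Tree: B1–B2, B1–B3
Each bag holds 5 vertices, so the decomposition has width 4, which upper-bounds the treewidth. For the lower bound, the 5 vertices {0, 2, 3, 4, 5} are pairwise adjacent, and any tree decomposition puts a clique entirely inside one bag — forcing width ≥ 4. Combining the bounds, tw(G) = 4.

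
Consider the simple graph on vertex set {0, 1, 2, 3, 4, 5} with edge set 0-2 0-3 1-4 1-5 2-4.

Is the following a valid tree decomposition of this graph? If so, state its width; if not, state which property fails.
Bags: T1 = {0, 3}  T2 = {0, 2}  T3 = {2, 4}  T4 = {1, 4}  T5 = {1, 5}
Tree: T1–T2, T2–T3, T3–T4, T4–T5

Yes; width 1.

Every vertex of G appears in some bag (union = {0, 1, 2, 3, 4, 5}); every edge is covered by a bag; and for each vertex v the set of bags containing v is connected in the bag tree. The decomposition is therefore valid. The largest bag has 2 vertices, so the width is 1.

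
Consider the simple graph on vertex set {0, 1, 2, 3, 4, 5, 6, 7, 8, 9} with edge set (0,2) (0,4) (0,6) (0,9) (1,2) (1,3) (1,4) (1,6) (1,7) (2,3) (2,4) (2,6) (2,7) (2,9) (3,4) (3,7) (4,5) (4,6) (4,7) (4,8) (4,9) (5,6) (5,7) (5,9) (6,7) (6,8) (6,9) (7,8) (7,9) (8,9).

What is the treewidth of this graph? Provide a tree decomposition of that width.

Treewidth 4.
One such decomposition:
Bags: B1 = {1, 2, 4, 6, 7}  B2 = {2, 4, 6, 7, 9}  B3 = {4, 5, 6, 7, 9}  B4 = {1, 2, 3, 4, 7}  B5 = {0, 2, 4, 6, 9}  B6 = {4, 6, 7, 8, 9}
Tree: B1–B2, B2–B3, B1–B4, B2–B5, B3–B6

Every bag has size at most 5, so the width is 5 − 1 = 4 and tw(G) ≤ 4. On the other hand G contains the 5-clique {1, 2, 3, 4, 7}. A clique must lie in a single bag of any decomposition, so no decomposition can have width below 4. Hence tw(G) = 4 exactly.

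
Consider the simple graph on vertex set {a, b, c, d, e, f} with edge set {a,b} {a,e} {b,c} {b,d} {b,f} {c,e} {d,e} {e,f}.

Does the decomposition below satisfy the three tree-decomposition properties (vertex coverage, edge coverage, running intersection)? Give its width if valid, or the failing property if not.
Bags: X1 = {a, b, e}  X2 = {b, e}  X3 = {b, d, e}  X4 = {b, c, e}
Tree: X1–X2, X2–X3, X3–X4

No — vertex f appears in no bag.

A tree decomposition must satisfy three properties: every vertex lies in some bag; for every edge, both endpoints lie together in some bag; and for every vertex, the bags containing it form a connected subtree. Here vertex f appears in no bag, so the decomposition is invalid.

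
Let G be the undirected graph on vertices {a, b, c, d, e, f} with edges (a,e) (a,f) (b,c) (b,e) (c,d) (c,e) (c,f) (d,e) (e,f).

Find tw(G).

A width-2 tree decomposition is:
Bags: B1 = {c, e, f}  B2 = {c, d, e}  B3 = {a, e, f}  B4 = {b, c, e}
Tree: B1–B2, B1–B3, B2–B4
The largest bag has 3 vertices, giving width 2; this decomposition certifies tw(G) ≤ 2. Conversely, {c, d, e} is a clique of size 3, and the vertices of any clique must share a bag in every tree decomposition; so some bag has ≥ 3 vertices and tw(G) ≥ 2. Combining the bounds, tw(G) = 2.

2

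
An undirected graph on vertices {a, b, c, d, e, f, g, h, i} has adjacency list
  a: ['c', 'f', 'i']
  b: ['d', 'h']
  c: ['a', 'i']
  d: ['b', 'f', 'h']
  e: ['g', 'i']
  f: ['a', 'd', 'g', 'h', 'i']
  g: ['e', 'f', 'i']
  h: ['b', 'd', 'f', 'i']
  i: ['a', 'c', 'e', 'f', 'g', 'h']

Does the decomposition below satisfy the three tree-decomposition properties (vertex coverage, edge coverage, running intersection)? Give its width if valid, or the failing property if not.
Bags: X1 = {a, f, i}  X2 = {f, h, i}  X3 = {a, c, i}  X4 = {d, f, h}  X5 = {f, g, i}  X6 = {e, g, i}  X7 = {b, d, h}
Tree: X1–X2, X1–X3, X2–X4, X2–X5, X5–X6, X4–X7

Yes; width 2.

Vertex coverage: the bags together contain {a, b, c, d, e, f, g, h, i}, the full vertex set. Edge coverage: each edge of G has both endpoints in at least one bag. Running intersection: for every vertex, the bags containing it form a connected subtree. All three properties hold, so this is a valid tree decomposition of width max|bag| − 1 = 2, and hence tw(G) ≤ 2.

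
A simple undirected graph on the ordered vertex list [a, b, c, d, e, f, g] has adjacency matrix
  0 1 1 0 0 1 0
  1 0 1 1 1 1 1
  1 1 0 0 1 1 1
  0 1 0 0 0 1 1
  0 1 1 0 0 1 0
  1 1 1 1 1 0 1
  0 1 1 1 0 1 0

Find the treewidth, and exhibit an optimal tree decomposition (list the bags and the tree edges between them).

Every bag has size at most 4, so the width is 4 − 1 = 3 and tw(G) ≤ 3. On the other hand G contains the 4-clique {b, d, f, g}. A clique must lie in a single bag of any decomposition, so no decomposition can have width below 3. Hence tw(G) = 3 exactly.

Treewidth 3.
One such decomposition:
Bags: B1 = {a, b, c, f}  B2 = {b, c, f, g}  B3 = {b, c, e, f}  B4 = {b, d, f, g}
Tree: B1–B2, B2–B3, B2–B4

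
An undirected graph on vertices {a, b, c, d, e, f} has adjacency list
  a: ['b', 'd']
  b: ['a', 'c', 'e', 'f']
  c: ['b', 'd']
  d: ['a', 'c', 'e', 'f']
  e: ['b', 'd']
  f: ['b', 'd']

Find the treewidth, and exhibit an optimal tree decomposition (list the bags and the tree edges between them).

Every bag has size at most 3, so the width is 3 − 1 = 2 and tw(G) ≤ 2. The edges d–e–b–f–d form a cycle, so G is not a tree and its treewidth is at least 2. Therefore the treewidth is 2.

Treewidth 2.
One such decomposition:
Bags: B1 = {b, d, e}  B2 = {b, d, f}  B3 = {a, b, d}  B4 = {b, c, d}
Tree: B1–B2, B2–B3, B3–B4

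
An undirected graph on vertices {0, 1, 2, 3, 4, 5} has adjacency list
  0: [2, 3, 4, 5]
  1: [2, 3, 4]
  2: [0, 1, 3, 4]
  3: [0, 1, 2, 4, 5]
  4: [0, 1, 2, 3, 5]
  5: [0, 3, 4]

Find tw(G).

A width-3 tree decomposition is:
Bags: B1 = {0, 2, 3, 4}  B2 = {0, 3, 4, 5}  B3 = {1, 2, 3, 4}
Tree: B1–B2, B1–B3
Each bag holds 4 vertices, so the decomposition has width 3, which upper-bounds the treewidth. For the lower bound, the 4 vertices {0, 2, 3, 4} are pairwise adjacent, and any tree decomposition puts a clique entirely inside one bag — forcing width ≥ 3. The upper and lower bounds meet at 3, so that is the treewidth.

3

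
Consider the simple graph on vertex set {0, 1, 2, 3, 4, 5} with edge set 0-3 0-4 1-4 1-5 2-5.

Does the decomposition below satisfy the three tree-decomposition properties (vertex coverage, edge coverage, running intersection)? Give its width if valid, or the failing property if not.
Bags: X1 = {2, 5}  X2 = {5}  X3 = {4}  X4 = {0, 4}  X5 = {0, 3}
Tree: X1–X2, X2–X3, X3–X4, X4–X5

No — vertex 1 appears in no bag.

A tree decomposition must satisfy three properties: every vertex lies in some bag; for every edge, both endpoints lie together in some bag; and for every vertex, the bags containing it form a connected subtree. Here vertex 1 appears in no bag, so the decomposition is invalid.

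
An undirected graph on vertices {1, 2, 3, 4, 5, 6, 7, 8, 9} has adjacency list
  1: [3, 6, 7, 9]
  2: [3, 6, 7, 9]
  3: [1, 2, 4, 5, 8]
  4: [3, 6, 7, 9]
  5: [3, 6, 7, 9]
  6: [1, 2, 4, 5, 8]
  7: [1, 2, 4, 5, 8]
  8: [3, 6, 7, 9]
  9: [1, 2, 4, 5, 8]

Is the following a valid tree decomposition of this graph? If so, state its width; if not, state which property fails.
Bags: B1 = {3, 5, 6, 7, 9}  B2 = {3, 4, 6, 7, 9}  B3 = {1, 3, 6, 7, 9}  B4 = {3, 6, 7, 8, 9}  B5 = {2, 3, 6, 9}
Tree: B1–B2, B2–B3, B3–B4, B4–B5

A tree decomposition must satisfy three properties: every vertex lies in some bag; for every edge, both endpoints lie together in some bag; and for every vertex, the bags containing it form a connected subtree. Here edge (7,2) lies in no bag, so the decomposition is invalid.

No — edge (7,2) lies in no bag.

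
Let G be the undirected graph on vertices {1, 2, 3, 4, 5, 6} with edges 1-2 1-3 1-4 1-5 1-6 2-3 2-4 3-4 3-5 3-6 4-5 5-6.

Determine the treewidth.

A width-3 tree decomposition is:
Bags: B1 = {1, 3, 5, 6}  B2 = {1, 3, 4, 5}  B3 = {1, 2, 3, 4}
Tree: B1–B2, B2–B3
Each bag holds 4 vertices, so the decomposition has width 3, which upper-bounds the treewidth. On the other hand G contains the 4-clique {1, 2, 3, 4}. A clique must lie in a single bag of any decomposition, so no decomposition can have width below 3. Hence tw(G) = 3 exactly.

3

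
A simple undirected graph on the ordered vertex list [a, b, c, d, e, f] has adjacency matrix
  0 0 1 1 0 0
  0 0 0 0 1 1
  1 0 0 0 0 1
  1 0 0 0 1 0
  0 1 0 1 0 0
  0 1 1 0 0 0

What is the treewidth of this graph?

2

A width-2 tree decomposition is:
Bags: B1 = {b, c, f}  B2 = {a, b, c}  B3 = {a, b, d}  B4 = {b, d, e}
Tree: B1–B2, B2–B3, B3–B4
Each bag holds 3 vertices, so the decomposition has width 2, which upper-bounds the treewidth. Since b–f–c–a–d–e–b is a cycle in G, G is not acyclic. Forests are exactly the graphs of treewidth ≤ 1, so tw(G) ≥ 2. Therefore the treewidth is 2.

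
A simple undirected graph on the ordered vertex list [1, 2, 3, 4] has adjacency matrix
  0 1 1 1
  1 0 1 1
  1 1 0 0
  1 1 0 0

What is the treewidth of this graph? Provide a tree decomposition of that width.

Treewidth 2.
One such decomposition:
Bags: B1 = {1, 2, 3}  B2 = {1, 2, 4}
Tree: B1–B2

Every bag has size at most 3, so the width is 3 − 1 = 2 and tw(G) ≤ 2. For the lower bound, the 3 vertices {1, 2, 3} are pairwise adjacent, and any tree decomposition puts a clique entirely inside one bag — forcing width ≥ 2. Therefore the treewidth is 2.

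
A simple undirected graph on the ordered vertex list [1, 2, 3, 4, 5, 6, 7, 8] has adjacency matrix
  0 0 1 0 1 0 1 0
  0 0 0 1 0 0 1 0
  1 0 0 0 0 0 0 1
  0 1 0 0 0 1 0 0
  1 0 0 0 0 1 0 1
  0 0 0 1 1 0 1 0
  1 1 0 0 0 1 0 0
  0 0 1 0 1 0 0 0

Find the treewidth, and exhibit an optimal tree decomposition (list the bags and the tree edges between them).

The largest bag has 3 vertices, giving width 2; this decomposition certifies tw(G) ≤ 2. For the lower bound, G contains the cycle 2–4–6–7–2, so G is not a forest; only forests have treewidth ≤ 1, hence tw(G) ≥ 2. Combining the bounds, tw(G) = 2.

Treewidth 2.
One optimal decomposition is:
Bags: B1 = {2, 4, 7}  B2 = {4, 6, 7}  B3 = {1, 6, 7}  B4 = {1, 5, 6}  B5 = {1, 3, 5}  B6 = {3, 5, 8}
Tree: B1–B2, B2–B3, B3–B4, B4–B5, B5–B6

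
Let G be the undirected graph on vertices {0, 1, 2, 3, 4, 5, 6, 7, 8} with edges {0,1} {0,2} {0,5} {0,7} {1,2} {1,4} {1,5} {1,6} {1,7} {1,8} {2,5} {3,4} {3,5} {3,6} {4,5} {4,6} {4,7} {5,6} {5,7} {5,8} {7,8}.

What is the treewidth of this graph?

3

A width-3 tree decomposition is:
Bags: B1 = {1, 4, 5, 6}  B2 = {1, 4, 5, 7}  B3 = {0, 1, 5, 7}  B4 = {1, 5, 7, 8}  B5 = {3, 4, 5, 6}  B6 = {0, 1, 2, 5}
Tree: B1–B2, B2–B3, B2–B4, B1–B5, B3–B6
The largest bag has 4 vertices, giving width 3; this decomposition certifies tw(G) ≤ 3. For the lower bound, the 4 vertices {0, 1, 2, 5} are pairwise adjacent, and any tree decomposition puts a clique entirely inside one bag — forcing width ≥ 3. Combining the bounds, tw(G) = 3.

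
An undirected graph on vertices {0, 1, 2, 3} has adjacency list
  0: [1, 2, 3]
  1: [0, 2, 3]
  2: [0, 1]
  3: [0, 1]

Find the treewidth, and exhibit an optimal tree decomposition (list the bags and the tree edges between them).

Treewidth 2.
Bags: B1 = {0, 1, 2}  B2 = {0, 1, 3}
Tree: B1–B2

Each bag holds 3 vertices, so the decomposition has width 2, which upper-bounds the treewidth. Conversely, {0, 1, 2} is a clique of size 3, and the vertices of any clique must share a bag in every tree decomposition; so some bag has ≥ 3 vertices and tw(G) ≥ 2. Hence tw(G) = 2 exactly.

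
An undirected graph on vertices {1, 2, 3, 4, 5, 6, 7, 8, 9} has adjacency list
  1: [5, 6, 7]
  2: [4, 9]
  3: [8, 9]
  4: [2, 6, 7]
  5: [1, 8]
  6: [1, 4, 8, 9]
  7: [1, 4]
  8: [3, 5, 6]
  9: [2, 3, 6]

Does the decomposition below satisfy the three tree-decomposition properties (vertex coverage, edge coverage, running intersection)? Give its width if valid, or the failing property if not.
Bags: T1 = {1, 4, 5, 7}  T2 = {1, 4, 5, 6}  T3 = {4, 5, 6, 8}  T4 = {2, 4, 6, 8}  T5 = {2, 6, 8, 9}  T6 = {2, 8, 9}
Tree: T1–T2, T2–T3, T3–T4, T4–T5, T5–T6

A tree decomposition must satisfy three properties: every vertex lies in some bag; for every edge, both endpoints lie together in some bag; and for every vertex, the bags containing it form a connected subtree. Here vertex 3 appears in no bag, so the decomposition is invalid.

No — vertex 3 appears in no bag.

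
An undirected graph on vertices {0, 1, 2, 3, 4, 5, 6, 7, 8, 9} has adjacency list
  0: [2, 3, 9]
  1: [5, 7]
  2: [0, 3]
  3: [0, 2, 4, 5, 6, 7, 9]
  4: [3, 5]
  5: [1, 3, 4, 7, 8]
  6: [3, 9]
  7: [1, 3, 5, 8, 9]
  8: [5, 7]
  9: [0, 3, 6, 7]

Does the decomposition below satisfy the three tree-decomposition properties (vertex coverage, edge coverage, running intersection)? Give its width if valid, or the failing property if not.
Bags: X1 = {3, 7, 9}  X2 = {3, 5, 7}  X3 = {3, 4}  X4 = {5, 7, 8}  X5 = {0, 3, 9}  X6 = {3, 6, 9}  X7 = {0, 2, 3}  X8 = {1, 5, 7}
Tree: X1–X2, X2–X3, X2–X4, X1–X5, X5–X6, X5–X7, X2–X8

A tree decomposition must satisfy three properties: every vertex lies in some bag; for every edge, both endpoints lie together in some bag; and for every vertex, the bags containing it form a connected subtree. Here edge (5,4) lies in no bag, so the decomposition is invalid.

No — edge (5,4) lies in no bag.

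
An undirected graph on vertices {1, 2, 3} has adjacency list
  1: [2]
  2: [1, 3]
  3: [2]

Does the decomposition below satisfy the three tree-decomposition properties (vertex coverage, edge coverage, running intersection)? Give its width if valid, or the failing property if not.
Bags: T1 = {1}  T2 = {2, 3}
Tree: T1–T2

No — edge (2,1) lies in no bag.

A tree decomposition must satisfy three properties: every vertex lies in some bag; for every edge, both endpoints lie together in some bag; and for every vertex, the bags containing it form a connected subtree. Here edge (2,1) lies in no bag, so the decomposition is invalid.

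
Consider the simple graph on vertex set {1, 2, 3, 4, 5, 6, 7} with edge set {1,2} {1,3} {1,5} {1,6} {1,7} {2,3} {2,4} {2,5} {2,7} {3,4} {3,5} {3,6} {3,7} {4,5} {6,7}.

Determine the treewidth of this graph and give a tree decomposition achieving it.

The largest bag has 4 vertices, giving width 3; this decomposition certifies tw(G) ≤ 3. On the other hand G contains the 4-clique {1, 2, 3, 5}. A clique must lie in a single bag of any decomposition, so no decomposition can have width below 3. The upper and lower bounds meet at 3, so that is the treewidth.

Treewidth 3.
One optimal decomposition is:
Bags: B1 = {1, 2, 3, 7}  B2 = {1, 2, 3, 5}  B3 = {2, 3, 4, 5}  B4 = {1, 3, 6, 7}
Tree: B1–B2, B2–B3, B1–B4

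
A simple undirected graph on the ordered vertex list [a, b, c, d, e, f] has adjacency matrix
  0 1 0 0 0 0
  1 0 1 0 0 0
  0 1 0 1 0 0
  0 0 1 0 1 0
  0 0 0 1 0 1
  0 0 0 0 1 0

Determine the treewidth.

A width-1 tree decomposition is:
Bags: B1 = {a, b}  B2 = {b, c}  B3 = {c, d}  B4 = {d, e}  B5 = {e, f}
Tree: B1–B2, B2–B3, B3–B4, B4–B5
The largest bag has 2 vertices, giving width 1; this decomposition certifies tw(G) ≤ 1. Any graph with an edge has treewidth ≥ 1, and G has the edge a–b. Hence tw(G) = 1 exactly.

1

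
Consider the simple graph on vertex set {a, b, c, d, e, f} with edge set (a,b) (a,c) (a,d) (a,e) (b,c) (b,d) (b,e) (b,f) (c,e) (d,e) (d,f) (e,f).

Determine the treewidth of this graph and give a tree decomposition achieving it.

Treewidth 3.
Bags: B1 = {a, b, d, e}  B2 = {b, d, e, f}  B3 = {a, b, c, e}
Tree: B1–B2, B1–B3

The largest bag has 4 vertices, giving width 3; this decomposition certifies tw(G) ≤ 3. Conversely, {b, d, e, f} is a clique of size 4, and the vertices of any clique must share a bag in every tree decomposition; so some bag has ≥ 4 vertices and tw(G) ≥ 3. Hence tw(G) = 3 exactly.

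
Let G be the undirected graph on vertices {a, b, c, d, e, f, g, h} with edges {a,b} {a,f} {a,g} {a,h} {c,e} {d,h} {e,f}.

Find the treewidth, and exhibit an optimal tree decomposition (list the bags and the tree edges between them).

Treewidth 1.
Bags: B1 = {e, f}  B2 = {a, f}  B3 = {a, h}  B4 = {a, g}  B5 = {d, h}  B6 = {c, e}  B7 = {a, b}
Tree: B1–B2, B2–B3, B2–B4, B3–B5, B1–B6, B3–B7

The largest bag has 2 vertices, giving width 1; this decomposition certifies tw(G) ≤ 1. G has an edge, so its treewidth is at least 1. The upper and lower bounds meet at 1, so that is the treewidth.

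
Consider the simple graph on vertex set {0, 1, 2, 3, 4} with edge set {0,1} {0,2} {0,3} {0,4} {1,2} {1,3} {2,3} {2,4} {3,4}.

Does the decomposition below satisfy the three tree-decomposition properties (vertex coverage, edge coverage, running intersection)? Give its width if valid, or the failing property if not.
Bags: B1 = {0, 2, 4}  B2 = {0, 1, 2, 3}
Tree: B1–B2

No — edge (3,4) lies in no bag.

A tree decomposition must satisfy three properties: every vertex lies in some bag; for every edge, both endpoints lie together in some bag; and for every vertex, the bags containing it form a connected subtree. Here edge (3,4) lies in no bag, so the decomposition is invalid.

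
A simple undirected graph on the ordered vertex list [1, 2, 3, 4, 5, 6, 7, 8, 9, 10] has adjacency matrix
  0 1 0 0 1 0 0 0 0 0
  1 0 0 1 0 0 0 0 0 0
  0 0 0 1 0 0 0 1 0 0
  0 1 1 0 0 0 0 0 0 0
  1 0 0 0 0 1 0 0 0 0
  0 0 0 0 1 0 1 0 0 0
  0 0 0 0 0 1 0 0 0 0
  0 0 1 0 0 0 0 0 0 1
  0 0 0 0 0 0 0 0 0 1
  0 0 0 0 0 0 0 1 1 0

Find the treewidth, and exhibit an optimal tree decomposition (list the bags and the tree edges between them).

The largest bag has 2 vertices, giving width 1; this decomposition certifies tw(G) ≤ 1. G has an edge, so its treewidth is at least 1. Therefore the treewidth is 1.

Treewidth 1.
One such decomposition:
Bags: B1 = {9, 10}  B2 = {8, 10}  B3 = {3, 8}  B4 = {3, 4}  B5 = {2, 4}  B6 = {1, 2}  B7 = {1, 5}  B8 = {5, 6}  B9 = {6, 7}
Tree: B1–B2, B2–B3, B3–B4, B4–B5, B5–B6, B6–B7, B7–B8, B8–B9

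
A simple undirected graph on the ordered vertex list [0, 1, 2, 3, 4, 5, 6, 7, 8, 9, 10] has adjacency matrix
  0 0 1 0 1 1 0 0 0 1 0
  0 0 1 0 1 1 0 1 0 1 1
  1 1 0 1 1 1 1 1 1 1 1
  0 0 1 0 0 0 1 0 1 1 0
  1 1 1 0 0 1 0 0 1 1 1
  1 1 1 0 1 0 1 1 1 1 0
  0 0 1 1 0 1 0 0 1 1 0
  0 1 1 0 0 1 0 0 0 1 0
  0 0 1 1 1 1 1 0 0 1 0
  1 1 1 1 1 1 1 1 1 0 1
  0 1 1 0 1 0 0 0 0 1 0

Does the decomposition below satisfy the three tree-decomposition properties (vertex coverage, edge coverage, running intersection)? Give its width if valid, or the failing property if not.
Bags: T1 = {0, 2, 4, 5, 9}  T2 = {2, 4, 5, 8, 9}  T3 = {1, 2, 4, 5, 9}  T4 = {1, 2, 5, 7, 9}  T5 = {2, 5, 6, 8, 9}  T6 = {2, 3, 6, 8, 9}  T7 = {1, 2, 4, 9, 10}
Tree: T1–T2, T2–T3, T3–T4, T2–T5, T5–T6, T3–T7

Vertex coverage: the bags together contain {0, 1, 2, 3, 4, 5, 6, 7, 8, 9, 10}, the full vertex set. Edge coverage: each edge of G has both endpoints in at least one bag. Running intersection: for every vertex, the bags containing it form a connected subtree. All three properties hold, so this is a valid tree decomposition of width max|bag| − 1 = 4, and hence tw(G) ≤ 4.

Yes; width 4.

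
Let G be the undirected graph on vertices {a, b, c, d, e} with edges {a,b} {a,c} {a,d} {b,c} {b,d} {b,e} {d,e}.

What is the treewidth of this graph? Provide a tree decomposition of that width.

Treewidth 2.
One optimal decomposition is:
Bags: B1 = {a, b, d}  B2 = {b, d, e}  B3 = {a, b, c}
Tree: B1–B2, B1–B3

Each bag holds 3 vertices, so the decomposition has width 2, which upper-bounds the treewidth. For the lower bound, the 3 vertices {b, d, e} are pairwise adjacent, and any tree decomposition puts a clique entirely inside one bag — forcing width ≥ 2. The upper and lower bounds meet at 2, so that is the treewidth.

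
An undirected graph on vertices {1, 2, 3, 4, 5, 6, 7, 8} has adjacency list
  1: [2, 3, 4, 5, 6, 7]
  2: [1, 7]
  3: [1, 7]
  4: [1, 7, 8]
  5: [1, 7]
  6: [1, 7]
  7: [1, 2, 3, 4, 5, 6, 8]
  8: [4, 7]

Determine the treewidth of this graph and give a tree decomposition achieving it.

The largest bag has 3 vertices, giving width 2; this decomposition certifies tw(G) ≤ 2. For the lower bound, the 3 vertices {4, 7, 8} are pairwise adjacent, and any tree decomposition puts a clique entirely inside one bag — forcing width ≥ 2. Combining the bounds, tw(G) = 2.

Treewidth 2.
Bags: B1 = {1, 3, 7}  B2 = {1, 4, 7}  B3 = {1, 6, 7}  B4 = {1, 5, 7}  B5 = {4, 7, 8}  B6 = {1, 2, 7}
Tree: B1–B2, B1–B3, B2–B4, B2–B5, B4–B6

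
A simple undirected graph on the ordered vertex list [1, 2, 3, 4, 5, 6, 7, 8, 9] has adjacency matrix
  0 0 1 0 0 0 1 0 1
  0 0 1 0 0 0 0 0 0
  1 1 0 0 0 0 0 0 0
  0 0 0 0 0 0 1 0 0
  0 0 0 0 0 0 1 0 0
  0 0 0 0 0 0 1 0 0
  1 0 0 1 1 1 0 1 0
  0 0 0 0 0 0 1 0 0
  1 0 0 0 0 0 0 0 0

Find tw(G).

1

A width-1 tree decomposition is:
Bags: B1 = {1, 7}  B2 = {7, 8}  B3 = {1, 3}  B4 = {6, 7}  B5 = {4, 7}  B6 = {1, 9}  B7 = {2, 3}  B8 = {5, 7}
Tree: B1–B2, B1–B3, B2–B4, B4–B5, B3–B6, B3–B7, B2–B8
Each bag holds 2 vertices, so the decomposition has width 1, which upper-bounds the treewidth. G has an edge, so its treewidth is at least 1. Therefore the treewidth is 1.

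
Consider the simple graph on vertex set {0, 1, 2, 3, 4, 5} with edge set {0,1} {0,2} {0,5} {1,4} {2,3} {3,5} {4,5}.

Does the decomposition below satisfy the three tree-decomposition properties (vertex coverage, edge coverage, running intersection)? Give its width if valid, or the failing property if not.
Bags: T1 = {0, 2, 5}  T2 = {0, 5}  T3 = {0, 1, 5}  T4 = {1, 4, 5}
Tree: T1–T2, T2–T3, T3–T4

No — vertex 3 appears in no bag.

A tree decomposition must satisfy three properties: every vertex lies in some bag; for every edge, both endpoints lie together in some bag; and for every vertex, the bags containing it form a connected subtree. Here vertex 3 appears in no bag, so the decomposition is invalid.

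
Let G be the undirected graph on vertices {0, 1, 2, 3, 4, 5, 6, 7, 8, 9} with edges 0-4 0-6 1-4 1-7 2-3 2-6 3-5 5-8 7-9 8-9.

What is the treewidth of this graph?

2

A width-2 tree decomposition is:
Bags: B1 = {0, 2, 6}  B2 = {0, 2, 4}  B3 = {1, 2, 4}  B4 = {1, 2, 7}  B5 = {2, 7, 9}  B6 = {2, 8, 9}  B7 = {2, 5, 8}  B8 = {2, 3, 5}
Tree: B1–B2, B2–B3, B3–B4, B4–B5, B5–B6, B6–B7, B7–B8
Each bag holds 3 vertices, so the decomposition has width 2, which upper-bounds the treewidth. Since 2–6–0–4–1–7–9–8–5–3–2 is a cycle in G, G is not acyclic. Forests are exactly the graphs of treewidth ≤ 1, so tw(G) ≥ 2. Hence tw(G) = 2 exactly.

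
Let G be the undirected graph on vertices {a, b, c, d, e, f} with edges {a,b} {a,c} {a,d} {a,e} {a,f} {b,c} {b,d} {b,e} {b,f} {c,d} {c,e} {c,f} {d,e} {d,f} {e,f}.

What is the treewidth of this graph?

5

A width-5 tree decomposition is:
Bags: B1 = {a, b, c, d, e, f}
Tree: (single bag)
A single bag containing all 6 vertices is trivially a valid decomposition of width 5. For the lower bound, the 6 vertices {a, b, c, d, e, f} are pairwise adjacent, and any tree decomposition puts a clique entirely inside one bag — forcing width ≥ 5. Combining the bounds, tw(G) = 5.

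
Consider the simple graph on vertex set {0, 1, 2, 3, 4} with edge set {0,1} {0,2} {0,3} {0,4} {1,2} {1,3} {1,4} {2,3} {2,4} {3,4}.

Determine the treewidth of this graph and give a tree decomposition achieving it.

A single bag containing all 5 vertices is trivially a valid decomposition of width 4. Conversely, {0, 1, 2, 3, 4} is a clique of size 5, and the vertices of any clique must share a bag in every tree decomposition; so some bag has ≥ 5 vertices and tw(G) ≥ 4. The upper and lower bounds meet at 4, so that is the treewidth.

Treewidth 4.
Bags: B1 = {0, 1, 2, 3, 4}
Tree: (single bag)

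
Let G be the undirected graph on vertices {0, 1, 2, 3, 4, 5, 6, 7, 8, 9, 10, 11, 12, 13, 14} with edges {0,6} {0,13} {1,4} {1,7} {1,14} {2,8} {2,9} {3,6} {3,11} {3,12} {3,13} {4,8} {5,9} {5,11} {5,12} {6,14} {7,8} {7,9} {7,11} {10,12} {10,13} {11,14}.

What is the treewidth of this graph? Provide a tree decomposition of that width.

Every bag has size at most 4, so the width is 4 − 1 = 3 and tw(G) ≤ 3. For the lower bound: the 4 vertex sets {0,10,13}, {12}, {3}, {5,6,11,14} are disjoint, each induces a connected subgraph, and every pair is joined by at least one edge of G. Contracting each set to a single vertex therefore yields K_{4} as a minor, and since treewidth is minor-monotone, tw(G) ≥ tw(K_{4}) = 3. The upper and lower bounds meet at 3, so that is the treewidth.

Treewidth 3.
Bags: B1 = {0, 10, 12, 13}  B2 = {0, 3, 12, 13}  B3 = {0, 3, 6, 12}  B4 = {3, 5, 6, 12}  B5 = {3, 5, 6, 11}  B6 = {5, 6, 11, 14}  B7 = {5, 9, 11, 14}  B8 = {7, 9, 11, 14}  B9 = {1, 7, 9, 14}  B10 = {1, 2, 7, 9}  B11 = {1, 2, 7, 8}  B12 = {1, 2, 4, 8}
Tree: B1–B2, B2–B3, B3–B4, B4–B5, B5–B6, B6–B7, B7–B8, B8–B9, B9–B10, B10–B11, B11–B12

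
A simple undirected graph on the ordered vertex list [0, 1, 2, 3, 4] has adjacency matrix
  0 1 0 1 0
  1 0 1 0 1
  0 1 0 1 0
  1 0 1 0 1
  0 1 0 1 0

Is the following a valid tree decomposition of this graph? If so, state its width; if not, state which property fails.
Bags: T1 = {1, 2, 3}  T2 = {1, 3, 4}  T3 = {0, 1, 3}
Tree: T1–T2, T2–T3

Yes; width 2.

Every vertex of G appears in some bag (union = {0, 1, 2, 3, 4}); every edge is covered by a bag; and for each vertex v the set of bags containing v is connected in the bag tree. The decomposition is therefore valid. The largest bag has 3 vertices, so the width is 2.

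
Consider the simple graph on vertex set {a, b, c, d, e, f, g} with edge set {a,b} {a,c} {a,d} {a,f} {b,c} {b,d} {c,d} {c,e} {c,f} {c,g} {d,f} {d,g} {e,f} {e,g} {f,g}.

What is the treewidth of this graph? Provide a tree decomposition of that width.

Treewidth 3.
Bags: B1 = {a, b, c, d}  B2 = {a, c, d, f}  B3 = {c, d, f, g}  B4 = {c, e, f, g}
Tree: B1–B2, B2–B3, B3–B4

The largest bag has 4 vertices, giving width 3; this decomposition certifies tw(G) ≤ 3. For the lower bound, the 4 vertices {c, d, f, g} are pairwise adjacent, and any tree decomposition puts a clique entirely inside one bag — forcing width ≥ 3. Hence tw(G) = 3 exactly.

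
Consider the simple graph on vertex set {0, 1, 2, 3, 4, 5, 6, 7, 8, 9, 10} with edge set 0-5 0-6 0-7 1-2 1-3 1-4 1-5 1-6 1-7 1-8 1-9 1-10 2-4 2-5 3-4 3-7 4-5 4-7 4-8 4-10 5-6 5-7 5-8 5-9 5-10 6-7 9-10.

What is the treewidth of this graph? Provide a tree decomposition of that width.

Treewidth 3.
One such decomposition:
Bags: B1 = {1, 4, 5, 10}  B2 = {1, 4, 5, 7}  B3 = {1, 3, 4, 7}  B4 = {1, 4, 5, 8}  B5 = {1, 5, 9, 10}  B6 = {1, 5, 6, 7}  B7 = {0, 5, 6, 7}  B8 = {1, 2, 4, 5}
Tree: B1–B2, B2–B3, B1–B4, B1–B5, B2–B6, B6–B7, B2–B8

Each bag holds 4 vertices, so the decomposition has width 3, which upper-bounds the treewidth. Conversely, {0, 5, 6, 7} is a clique of size 4, and the vertices of any clique must share a bag in every tree decomposition; so some bag has ≥ 4 vertices and tw(G) ≥ 3. Hence tw(G) = 3 exactly.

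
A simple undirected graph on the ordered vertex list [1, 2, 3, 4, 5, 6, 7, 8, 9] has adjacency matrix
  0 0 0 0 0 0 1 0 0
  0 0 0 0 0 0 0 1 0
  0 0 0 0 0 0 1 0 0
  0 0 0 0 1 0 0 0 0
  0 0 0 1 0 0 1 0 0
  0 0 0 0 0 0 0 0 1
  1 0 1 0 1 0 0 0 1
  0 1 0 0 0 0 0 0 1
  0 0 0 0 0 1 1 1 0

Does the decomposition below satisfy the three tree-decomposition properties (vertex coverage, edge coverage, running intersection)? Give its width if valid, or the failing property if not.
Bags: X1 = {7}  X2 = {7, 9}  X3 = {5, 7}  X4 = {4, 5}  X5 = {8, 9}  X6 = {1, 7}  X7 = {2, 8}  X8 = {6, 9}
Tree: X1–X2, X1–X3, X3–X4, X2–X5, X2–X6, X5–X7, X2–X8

A tree decomposition must satisfy three properties: every vertex lies in some bag; for every edge, both endpoints lie together in some bag; and for every vertex, the bags containing it form a connected subtree. Here vertex 3 appears in no bag, so the decomposition is invalid.

No — vertex 3 appears in no bag.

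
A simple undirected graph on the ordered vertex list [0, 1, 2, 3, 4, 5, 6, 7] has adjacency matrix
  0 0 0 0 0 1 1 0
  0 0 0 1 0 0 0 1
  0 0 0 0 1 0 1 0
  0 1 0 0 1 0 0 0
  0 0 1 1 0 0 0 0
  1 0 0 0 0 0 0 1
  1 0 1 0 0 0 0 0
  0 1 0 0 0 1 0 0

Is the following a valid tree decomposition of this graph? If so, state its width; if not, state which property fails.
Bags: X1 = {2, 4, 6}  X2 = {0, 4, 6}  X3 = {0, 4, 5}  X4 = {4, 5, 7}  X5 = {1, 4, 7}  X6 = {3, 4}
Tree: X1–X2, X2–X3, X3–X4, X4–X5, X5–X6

A tree decomposition must satisfy three properties: every vertex lies in some bag; for every edge, both endpoints lie together in some bag; and for every vertex, the bags containing it form a connected subtree. Here edge (1,3) lies in no bag, so the decomposition is invalid.

No — edge (1,3) lies in no bag.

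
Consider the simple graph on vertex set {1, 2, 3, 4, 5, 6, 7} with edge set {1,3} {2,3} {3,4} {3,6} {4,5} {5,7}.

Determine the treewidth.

A width-1 tree decomposition is:
Bags: B1 = {3, 4}  B2 = {4, 5}  B3 = {5, 7}  B4 = {3, 6}  B5 = {2, 3}  B6 = {1, 3}
Tree: B1–B2, B2–B3, B1–B4, B1–B5, B1–B6
Every bag has size at most 2, so the width is 2 − 1 = 1 and tw(G) ≤ 1. Since G has at least one edge (e.g. 3–4), it is not an edgeless graph, so tw(G) ≥ 1. Combining the bounds, tw(G) = 1.

1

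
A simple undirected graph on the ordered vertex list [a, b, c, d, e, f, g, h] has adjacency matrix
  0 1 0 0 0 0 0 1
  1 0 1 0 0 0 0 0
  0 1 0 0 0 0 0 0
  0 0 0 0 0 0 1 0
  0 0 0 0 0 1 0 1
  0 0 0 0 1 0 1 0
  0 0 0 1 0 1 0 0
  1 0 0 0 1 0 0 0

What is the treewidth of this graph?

1

A width-1 tree decomposition is:
Bags: B1 = {d, g}  B2 = {f, g}  B3 = {e, f}  B4 = {e, h}  B5 = {a, h}  B6 = {a, b}  B7 = {b, c}
Tree: B1–B2, B2–B3, B3–B4, B4–B5, B5–B6, B6–B7
Every bag has size at most 2, so the width is 2 − 1 = 1 and tw(G) ≤ 1. Any graph with an edge has treewidth ≥ 1, and G has the edge d–g. Combining the bounds, tw(G) = 1.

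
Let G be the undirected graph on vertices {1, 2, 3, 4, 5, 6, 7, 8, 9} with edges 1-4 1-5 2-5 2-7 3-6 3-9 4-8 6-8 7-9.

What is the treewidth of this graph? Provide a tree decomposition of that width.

Treewidth 2.
One such decomposition:
Bags: B1 = {3, 6, 9}  B2 = {6, 7, 9}  B3 = {2, 6, 7}  B4 = {2, 5, 6}  B5 = {1, 5, 6}  B6 = {1, 4, 6}  B7 = {4, 6, 8}
Tree: B1–B2, B2–B3, B3–B4, B4–B5, B5–B6, B6–B7

The largest bag has 3 vertices, giving width 2; this decomposition certifies tw(G) ≤ 2. Since 6–3–9–7–2–5–1–4–8–6 is a cycle in G, G is not acyclic. Forests are exactly the graphs of treewidth ≤ 1, so tw(G) ≥ 2. Combining the bounds, tw(G) = 2.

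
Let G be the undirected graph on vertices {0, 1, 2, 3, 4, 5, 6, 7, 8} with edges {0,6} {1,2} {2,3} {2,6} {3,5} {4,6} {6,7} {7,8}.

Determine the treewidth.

A width-1 tree decomposition is:
Bags: B1 = {6, 7}  B2 = {4, 6}  B3 = {2, 6}  B4 = {2, 3}  B5 = {3, 5}  B6 = {0, 6}  B7 = {7, 8}  B8 = {1, 2}
Tree: B1–B2, B2–B3, B3–B4, B4–B5, B3–B6, B1–B7, B3–B8
The largest bag has 2 vertices, giving width 1; this decomposition certifies tw(G) ≤ 1. Since G has at least one edge (e.g. 6–7), it is not an edgeless graph, so tw(G) ≥ 1. Combining the bounds, tw(G) = 1.

1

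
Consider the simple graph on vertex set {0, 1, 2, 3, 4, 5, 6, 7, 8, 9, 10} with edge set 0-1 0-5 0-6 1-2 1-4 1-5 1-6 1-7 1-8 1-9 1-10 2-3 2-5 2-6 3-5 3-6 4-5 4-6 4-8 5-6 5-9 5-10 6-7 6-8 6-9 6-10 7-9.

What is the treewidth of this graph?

3

A width-3 tree decomposition is:
Bags: B1 = {1, 4, 6, 8}  B2 = {1, 4, 5, 6}  B3 = {1, 5, 6, 10}  B4 = {0, 1, 5, 6}  B5 = {1, 2, 5, 6}  B6 = {1, 5, 6, 9}  B7 = {1, 6, 7, 9}  B8 = {2, 3, 5, 6}
Tree: B1–B2, B2–B3, B3–B4, B2–B5, B3–B6, B6–B7, B5–B8
The largest bag has 4 vertices, giving width 3; this decomposition certifies tw(G) ≤ 3. For the lower bound, the 4 vertices {1, 4, 6, 8} are pairwise adjacent, and any tree decomposition puts a clique entirely inside one bag — forcing width ≥ 3. The upper and lower bounds meet at 3, so that is the treewidth.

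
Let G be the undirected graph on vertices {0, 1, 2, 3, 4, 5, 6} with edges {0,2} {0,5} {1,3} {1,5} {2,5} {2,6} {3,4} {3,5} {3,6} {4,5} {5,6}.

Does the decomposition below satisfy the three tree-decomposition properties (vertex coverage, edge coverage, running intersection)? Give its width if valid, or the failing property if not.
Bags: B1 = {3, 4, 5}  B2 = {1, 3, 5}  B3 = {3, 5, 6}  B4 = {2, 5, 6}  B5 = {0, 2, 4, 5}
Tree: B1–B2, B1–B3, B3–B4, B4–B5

No — bags containing vertex 4 are not connected in the tree.

A tree decomposition must satisfy three properties: every vertex lies in some bag; for every edge, both endpoints lie together in some bag; and for every vertex, the bags containing it form a connected subtree. Here bags containing vertex 4 are not connected in the tree, so the decomposition is invalid.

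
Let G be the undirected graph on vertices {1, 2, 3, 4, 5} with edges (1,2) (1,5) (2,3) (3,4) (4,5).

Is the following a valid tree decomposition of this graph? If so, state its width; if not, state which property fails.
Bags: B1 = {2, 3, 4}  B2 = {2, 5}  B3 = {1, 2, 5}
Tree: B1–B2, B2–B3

No — edge (4,5) lies in no bag.

A tree decomposition must satisfy three properties: every vertex lies in some bag; for every edge, both endpoints lie together in some bag; and for every vertex, the bags containing it form a connected subtree. Here edge (4,5) lies in no bag, so the decomposition is invalid.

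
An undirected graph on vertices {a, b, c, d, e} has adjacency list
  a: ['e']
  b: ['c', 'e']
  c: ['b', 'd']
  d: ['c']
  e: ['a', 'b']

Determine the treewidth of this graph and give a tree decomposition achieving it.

Every bag has size at most 2, so the width is 2 − 1 = 1 and tw(G) ≤ 1. Since G has at least one edge (e.g. c–b), it is not an edgeless graph, so tw(G) ≥ 1. Combining the bounds, tw(G) = 1.

Treewidth 1.
One such decomposition:
Bags: B1 = {b, c}  B2 = {c, d}  B3 = {b, e}  B4 = {a, e}
Tree: B1–B2, B1–B3, B3–B4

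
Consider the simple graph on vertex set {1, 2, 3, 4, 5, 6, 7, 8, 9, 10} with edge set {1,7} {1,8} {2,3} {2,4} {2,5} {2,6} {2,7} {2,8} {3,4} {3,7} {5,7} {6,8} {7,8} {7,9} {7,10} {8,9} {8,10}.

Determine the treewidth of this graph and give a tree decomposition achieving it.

Treewidth 2.
Bags: B1 = {2, 7, 8}  B2 = {2, 6, 8}  B3 = {2, 3, 7}  B4 = {2, 5, 7}  B5 = {2, 3, 4}  B6 = {7, 8, 9}  B7 = {1, 7, 8}  B8 = {7, 8, 10}
Tree: B1–B2, B1–B3, B1–B4, B3–B5, B1–B6, B1–B7, B1–B8

Every bag has size at most 3, so the width is 3 − 1 = 2 and tw(G) ≤ 2. Conversely, {2, 3, 4} is a clique of size 3, and the vertices of any clique must share a bag in every tree decomposition; so some bag has ≥ 3 vertices and tw(G) ≥ 2. Therefore the treewidth is 2.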